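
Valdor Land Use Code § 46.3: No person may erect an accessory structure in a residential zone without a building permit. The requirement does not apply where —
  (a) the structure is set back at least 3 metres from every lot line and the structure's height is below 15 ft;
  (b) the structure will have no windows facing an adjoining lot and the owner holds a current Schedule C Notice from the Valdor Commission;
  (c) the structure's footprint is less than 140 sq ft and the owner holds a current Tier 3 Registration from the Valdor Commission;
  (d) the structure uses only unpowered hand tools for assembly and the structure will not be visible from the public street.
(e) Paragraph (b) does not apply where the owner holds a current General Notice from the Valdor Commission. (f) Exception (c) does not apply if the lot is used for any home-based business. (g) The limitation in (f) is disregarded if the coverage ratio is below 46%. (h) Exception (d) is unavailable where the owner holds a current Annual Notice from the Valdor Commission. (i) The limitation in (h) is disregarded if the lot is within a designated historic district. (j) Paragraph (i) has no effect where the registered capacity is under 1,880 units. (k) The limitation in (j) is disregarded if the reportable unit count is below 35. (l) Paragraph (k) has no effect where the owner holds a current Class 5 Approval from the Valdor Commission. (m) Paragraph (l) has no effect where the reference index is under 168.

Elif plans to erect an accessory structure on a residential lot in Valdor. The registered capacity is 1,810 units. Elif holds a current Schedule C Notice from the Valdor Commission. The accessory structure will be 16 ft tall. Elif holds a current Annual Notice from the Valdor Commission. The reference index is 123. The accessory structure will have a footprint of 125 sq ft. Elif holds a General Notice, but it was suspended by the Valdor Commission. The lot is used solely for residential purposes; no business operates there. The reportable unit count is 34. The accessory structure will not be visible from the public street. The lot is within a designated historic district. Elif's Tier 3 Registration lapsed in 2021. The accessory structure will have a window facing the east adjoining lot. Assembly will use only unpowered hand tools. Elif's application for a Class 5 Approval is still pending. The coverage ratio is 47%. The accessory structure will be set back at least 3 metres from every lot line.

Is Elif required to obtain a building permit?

Exception (a) requires that the structure's height is below 15 ft; but the structure's height is 16 ft, not below 15 ft, so (a) is unavailable.
Exception (b) does not apply: a window faces an adjoining lot.
Exception (c) does not apply: there is no Tier 3 Registration in force.
Exception (d): assembly uses only hand tools; the structure will not be visible from the street — every condition holds. Applying paragraphs (h)–(m): (h) would limit (d) — a current Annual Notice is held — but (i) sets (h) aside: (i) is triggered — the lot is in a historic district. (j) operates (the registered capacity is 1,810 units, under the 1,880 units limit), but is set aside by (k): (k) applies — the reportable unit count is 34, below the 35 limit. (l) is inapplicable (no current Class 5 Approval is held), so (k) stands. Exception (d) stands.

No — exception (d) applies; Elif does not need a building permit.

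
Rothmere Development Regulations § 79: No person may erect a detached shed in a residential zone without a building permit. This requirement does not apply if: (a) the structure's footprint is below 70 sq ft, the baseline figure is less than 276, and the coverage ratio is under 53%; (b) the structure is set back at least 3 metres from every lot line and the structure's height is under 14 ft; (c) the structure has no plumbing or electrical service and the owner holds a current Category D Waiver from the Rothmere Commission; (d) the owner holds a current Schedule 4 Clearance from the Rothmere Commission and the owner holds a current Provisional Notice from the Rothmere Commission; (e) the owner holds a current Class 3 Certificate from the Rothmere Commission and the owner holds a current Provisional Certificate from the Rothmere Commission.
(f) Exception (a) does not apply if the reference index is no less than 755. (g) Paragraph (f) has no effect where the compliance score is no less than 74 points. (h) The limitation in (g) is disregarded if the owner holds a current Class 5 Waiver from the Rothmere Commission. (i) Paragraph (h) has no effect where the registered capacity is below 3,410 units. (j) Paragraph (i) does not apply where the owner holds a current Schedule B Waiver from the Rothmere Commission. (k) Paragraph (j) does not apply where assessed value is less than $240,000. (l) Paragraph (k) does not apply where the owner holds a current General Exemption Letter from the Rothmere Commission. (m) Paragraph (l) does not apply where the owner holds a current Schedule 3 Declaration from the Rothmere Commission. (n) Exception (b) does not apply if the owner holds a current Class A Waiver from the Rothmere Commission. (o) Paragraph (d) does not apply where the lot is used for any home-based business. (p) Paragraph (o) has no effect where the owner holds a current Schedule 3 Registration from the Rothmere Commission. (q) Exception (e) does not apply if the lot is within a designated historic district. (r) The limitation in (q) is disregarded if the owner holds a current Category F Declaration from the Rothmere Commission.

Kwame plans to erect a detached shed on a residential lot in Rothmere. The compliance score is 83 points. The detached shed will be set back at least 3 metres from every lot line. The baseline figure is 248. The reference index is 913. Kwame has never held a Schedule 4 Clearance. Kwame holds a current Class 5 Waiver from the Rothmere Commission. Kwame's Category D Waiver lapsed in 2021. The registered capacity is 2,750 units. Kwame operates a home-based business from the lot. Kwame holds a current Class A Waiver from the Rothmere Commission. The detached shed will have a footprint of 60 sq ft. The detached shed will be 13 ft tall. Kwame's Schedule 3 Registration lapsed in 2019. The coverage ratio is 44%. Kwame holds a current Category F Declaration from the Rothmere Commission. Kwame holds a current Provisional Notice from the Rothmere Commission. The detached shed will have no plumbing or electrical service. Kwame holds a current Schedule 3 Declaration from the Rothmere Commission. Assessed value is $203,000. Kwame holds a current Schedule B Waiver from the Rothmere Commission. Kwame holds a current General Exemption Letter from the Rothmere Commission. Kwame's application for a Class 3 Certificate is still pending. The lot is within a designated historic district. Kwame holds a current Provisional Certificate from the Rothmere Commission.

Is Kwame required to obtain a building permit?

Exception (a)'s conditions are all satisfied: the structure's footprint is 60 sq ft, below the 70 sq ft limit; the baseline figure is 248, less than the 276 limit; the coverage ratio is 44%, under the 53% limit. Applying paragraphs (f)–(m): (f) would limit (a) — the reference index is 913, meeting the 755 threshold — but (g) sets (f) aside: (g) applies — the compliance score is 83 points, meeting the 74 points threshold. (h) applies (a current Class 5 Waiver is held), but is itself disapplied by (i): (i) applies — the registered capacity is 2,750 units, below the 3,410 units limit. (j) operates (a current Schedule B Waiver is held), but is itself disapplied by (k): (k) is triggered — assessed value is $203,000, less than the $240,000 limit. (l) would limit (k) — a current General Exemption Letter is held — but (m) sets (l) aside: (m) applies — a current Schedule 3 Declaration is held. Exception (a) stands.
Exception (b): the setback is at least 3 m on every side; the structure's height is 13 ft, under the 14 ft limit — every condition holds. But: (n) operates against (b): a current Class A Waiver is held. Exception (b) does not apply.
Exception (c) fails — no current Category D Waiver is held.
Exception (d) does not apply: the Schedule 4 Clearance is not current.
Exception (e) requires that the owner holds a current Class 3 Certificate from the Rothmere Commission; but no current Class 3 Certificate is held, so (e) is unavailable.

No — exception (a) applies; Kwame does not need a building permit.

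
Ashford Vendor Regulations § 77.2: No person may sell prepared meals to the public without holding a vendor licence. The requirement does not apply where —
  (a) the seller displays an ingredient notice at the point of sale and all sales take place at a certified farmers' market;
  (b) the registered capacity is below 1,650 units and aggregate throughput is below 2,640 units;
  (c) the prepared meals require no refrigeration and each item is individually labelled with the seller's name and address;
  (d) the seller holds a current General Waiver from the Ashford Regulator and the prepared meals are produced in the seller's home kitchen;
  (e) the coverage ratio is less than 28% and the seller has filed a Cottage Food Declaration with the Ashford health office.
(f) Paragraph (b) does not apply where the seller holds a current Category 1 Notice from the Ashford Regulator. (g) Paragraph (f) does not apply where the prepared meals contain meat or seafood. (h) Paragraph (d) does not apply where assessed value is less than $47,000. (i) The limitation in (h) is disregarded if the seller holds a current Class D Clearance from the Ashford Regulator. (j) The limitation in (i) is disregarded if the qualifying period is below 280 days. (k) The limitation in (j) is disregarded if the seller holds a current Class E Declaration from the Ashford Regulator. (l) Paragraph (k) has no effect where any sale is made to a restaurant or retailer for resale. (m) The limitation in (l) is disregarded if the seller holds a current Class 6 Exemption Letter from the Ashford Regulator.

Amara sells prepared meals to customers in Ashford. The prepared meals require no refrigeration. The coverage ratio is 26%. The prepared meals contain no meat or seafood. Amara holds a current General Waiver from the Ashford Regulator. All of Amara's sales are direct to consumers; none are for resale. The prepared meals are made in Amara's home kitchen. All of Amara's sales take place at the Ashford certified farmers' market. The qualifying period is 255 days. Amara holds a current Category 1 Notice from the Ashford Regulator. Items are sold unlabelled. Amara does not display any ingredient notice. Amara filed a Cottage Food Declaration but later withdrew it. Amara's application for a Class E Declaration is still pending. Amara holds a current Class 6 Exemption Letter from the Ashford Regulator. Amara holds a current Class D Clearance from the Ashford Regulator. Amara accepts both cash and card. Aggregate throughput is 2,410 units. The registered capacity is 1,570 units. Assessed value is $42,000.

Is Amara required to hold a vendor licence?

Exception (a) requires that the seller displays an ingredient notice at the point of sale; but no ingredient notice is displayed, so (a) is unavailable.
All of (b)'s requirements are met (the registered capacity is 1,570 units, below the 1,650 units limit; aggregate throughput is 2,410 units, below the 2,640 units limit). But: (f) applies — a current Category 1 Notice is held. (g) is not engaged (the prepared meals contain no meat or seafood), so (f) stands. Exception (b) does not apply.
Exception (c) requires that each item is individually labelled with the seller's name and address; but items are sold unlabelled, so (c) is unavailable.
All of (d)'s requirements are met (a current General Waiver is held; the prepared meals are home-kitchen produced). However, paragraphs (h)–(m) must be considered: (h) applies — assessed value is $42,000, less than the $47,000 limit. (i) is triggered (a current Class D Clearance is held), but is overridden by (j): (j) applies — the qualifying period is 255 days, below the 280 days limit. (k), which would lift (j), is inapplicable — no current Class E Declaration is held. Exception (d) does not apply.
Exception (e) fails — the Cottage Food Declaration was withdrawn.
Every exception is unavailable, so the rule governs.

Yes — Amara must hold a vendor licence.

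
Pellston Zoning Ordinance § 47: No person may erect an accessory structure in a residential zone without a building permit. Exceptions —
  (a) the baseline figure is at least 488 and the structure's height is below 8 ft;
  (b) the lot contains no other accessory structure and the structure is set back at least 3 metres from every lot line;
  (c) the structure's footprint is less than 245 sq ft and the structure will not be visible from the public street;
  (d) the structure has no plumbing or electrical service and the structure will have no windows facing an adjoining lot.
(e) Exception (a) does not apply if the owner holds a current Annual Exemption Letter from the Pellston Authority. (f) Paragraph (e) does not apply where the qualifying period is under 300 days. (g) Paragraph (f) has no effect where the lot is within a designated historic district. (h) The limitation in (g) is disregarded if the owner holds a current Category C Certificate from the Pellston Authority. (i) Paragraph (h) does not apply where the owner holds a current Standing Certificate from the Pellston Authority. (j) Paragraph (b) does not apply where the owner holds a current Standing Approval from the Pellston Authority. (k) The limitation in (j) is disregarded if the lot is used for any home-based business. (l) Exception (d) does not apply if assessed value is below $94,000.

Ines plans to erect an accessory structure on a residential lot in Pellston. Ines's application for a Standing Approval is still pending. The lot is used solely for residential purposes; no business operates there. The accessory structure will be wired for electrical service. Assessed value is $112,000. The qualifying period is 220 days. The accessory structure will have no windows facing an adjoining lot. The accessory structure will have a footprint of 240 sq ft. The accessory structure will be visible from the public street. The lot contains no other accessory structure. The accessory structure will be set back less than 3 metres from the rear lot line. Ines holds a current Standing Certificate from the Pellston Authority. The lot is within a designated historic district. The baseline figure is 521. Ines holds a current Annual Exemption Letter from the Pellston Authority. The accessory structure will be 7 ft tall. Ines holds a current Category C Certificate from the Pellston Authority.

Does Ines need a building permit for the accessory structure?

Yes — Ines must obtain a building permit.

All of (a)'s requirements are met (the baseline figure is 521, meeting the 488 threshold; the structure's height is 7 ft, below the 8 ft limit). But applying paragraphs (e)–(i): (e) is triggered — a current Annual Exemption Letter is held. (f) is engaged (the qualifying period is 220 days, under the 300 days limit), but is displaced by (g): (g) is engaged — the lot is in a historic district. (h) is triggered (a current Category C Certificate is held), but is itself disapplied by (i): (i) applies — a current Standing Certificate is held. So (a) is unavailable.
Exception (b) fails — the rear setback is under 3 m.
Exception (c) does not apply: the structure will be visible from the street.
Exception (d) fails — electrical service is planned.
No exception is made out. Ines falls within the general rule.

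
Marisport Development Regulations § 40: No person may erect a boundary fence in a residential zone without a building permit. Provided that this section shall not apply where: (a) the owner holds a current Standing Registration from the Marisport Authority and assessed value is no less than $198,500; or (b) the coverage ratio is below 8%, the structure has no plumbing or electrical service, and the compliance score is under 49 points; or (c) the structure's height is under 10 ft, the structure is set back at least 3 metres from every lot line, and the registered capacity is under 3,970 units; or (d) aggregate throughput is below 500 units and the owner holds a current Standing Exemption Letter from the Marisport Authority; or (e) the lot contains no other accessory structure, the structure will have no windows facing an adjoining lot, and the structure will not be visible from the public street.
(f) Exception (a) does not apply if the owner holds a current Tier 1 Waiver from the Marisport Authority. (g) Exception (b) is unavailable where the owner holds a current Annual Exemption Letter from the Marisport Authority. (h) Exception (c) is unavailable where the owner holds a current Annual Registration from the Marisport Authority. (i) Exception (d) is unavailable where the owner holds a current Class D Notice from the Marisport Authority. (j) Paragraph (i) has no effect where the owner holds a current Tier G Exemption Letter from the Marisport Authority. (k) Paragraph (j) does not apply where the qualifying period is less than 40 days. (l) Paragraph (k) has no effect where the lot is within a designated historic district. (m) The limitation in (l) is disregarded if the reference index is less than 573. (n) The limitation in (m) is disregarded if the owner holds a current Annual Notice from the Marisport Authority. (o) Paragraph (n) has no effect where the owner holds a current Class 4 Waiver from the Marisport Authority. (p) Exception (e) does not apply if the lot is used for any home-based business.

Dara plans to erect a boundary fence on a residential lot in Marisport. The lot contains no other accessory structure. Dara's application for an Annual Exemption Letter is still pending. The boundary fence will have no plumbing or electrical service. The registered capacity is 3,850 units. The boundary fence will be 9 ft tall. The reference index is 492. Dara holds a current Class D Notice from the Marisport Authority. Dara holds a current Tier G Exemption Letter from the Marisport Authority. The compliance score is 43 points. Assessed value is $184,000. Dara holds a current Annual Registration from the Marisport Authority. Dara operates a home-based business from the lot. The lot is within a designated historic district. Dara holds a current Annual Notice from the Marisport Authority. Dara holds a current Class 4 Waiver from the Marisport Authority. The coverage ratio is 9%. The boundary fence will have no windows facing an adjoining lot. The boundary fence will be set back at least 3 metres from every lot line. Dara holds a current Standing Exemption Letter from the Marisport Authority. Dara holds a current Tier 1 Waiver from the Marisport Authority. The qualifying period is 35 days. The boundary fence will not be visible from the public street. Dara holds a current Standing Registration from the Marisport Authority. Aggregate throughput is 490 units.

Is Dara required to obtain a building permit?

Yes — Dara must obtain a building permit.

Exception (a) fails — assessed value is $184,000, short of $198,500.
Exception (b) requires that the coverage ratio is below 8%; but the coverage ratio is 9%, not below 8%, so (b) is unavailable.
Exception (c)'s conditions are all satisfied: the structure's height is 9 ft, under the 10 ft limit; the setback is at least 3 m on every side; the registered capacity is 3,850 units, under the 3,970 units limit. Turning to paragraph (h): (h) operates against (c): a current Annual Registration is held. So (c) is unavailable.
Exception (d): aggregate throughput is 490 units, below the 500 units limit; a current Standing Exemption Letter is held — every condition holds. But applying paragraphs (i)–(o): (i) applies — a current Class D Notice is held. (j) would limit (i) — a current Tier G Exemption Letter is held — but (k) sets (j) aside: (k) operates — the qualifying period is 35 days, less than the 40 days limit. (l) would limit (k) — the lot is in a historic district — but (m) sets (l) aside: (m) operates against (l): the reference index is 492, less than the 573 limit. (n) applies (a current Annual Notice is held), but is itself disapplied by (o): (o) operates against (n): a current Class 4 Waiver is held. So (d) is unavailable.
Exception (e): the lot has no other accessory structure; no windows face an adjoining lot; the structure will not be visible from the street — every condition holds. Turning to paragraph (p): (p) operates — a home-based business operates on the lot. (e) is therefore removed.
No exception is made out. Dara falls within the general rule.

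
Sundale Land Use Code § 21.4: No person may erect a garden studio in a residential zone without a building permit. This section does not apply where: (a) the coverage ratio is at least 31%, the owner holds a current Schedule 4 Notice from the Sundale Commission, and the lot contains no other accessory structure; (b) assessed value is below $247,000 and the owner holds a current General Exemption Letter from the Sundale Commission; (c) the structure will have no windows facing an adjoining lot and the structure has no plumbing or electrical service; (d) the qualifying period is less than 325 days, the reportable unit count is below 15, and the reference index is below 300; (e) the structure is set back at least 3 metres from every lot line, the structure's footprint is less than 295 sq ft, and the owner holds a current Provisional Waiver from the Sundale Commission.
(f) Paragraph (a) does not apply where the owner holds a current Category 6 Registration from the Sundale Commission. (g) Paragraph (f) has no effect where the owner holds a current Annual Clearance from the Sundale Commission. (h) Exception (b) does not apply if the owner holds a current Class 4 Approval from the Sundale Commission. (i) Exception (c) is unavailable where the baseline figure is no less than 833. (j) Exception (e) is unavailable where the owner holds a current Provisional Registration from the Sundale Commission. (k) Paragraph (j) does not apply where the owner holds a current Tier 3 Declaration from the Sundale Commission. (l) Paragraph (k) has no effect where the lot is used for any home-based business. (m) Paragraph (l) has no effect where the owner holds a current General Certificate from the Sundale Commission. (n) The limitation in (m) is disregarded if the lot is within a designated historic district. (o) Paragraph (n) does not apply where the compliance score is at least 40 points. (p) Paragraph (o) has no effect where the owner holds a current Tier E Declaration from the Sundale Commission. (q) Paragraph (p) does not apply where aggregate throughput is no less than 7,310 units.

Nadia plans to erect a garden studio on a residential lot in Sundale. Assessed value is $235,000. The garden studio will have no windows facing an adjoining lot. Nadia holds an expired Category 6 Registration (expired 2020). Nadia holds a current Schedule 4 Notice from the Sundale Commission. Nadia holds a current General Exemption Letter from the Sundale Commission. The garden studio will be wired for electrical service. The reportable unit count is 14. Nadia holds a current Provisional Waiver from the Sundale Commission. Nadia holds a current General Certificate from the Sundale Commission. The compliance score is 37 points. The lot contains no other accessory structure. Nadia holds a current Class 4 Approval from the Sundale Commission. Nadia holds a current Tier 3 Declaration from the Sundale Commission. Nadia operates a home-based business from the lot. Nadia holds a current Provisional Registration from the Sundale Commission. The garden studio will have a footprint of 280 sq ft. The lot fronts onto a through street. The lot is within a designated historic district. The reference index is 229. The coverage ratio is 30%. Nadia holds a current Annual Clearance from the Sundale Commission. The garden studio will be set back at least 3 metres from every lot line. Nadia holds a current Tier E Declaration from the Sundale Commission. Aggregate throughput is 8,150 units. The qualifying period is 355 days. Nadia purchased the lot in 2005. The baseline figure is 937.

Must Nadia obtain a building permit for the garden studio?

Exception (a) requires that the coverage ratio is at least 31%; but the coverage ratio is 30%, short of 31%, so (a) is unavailable.
Exception (b) is satisfied on its face — assessed value is $235,000, below the $247,000 limit; a current General Exemption Letter is held. But applying paragraph (h): (h) operates against (b): a current Class 4 Approval is held. Exception (b) does not apply.
Exception (c) requires that the structure has no plumbing or electrical service; but electrical service is planned, so (c) is unavailable.
Exception (d) requires that the qualifying period is less than 325 days; but the qualifying period is 355 days, not less than 325 days, so (d) is unavailable.
Exception (e) is satisfied on its face — the setback is at least 3 m on every side; the structure's footprint is 280 sq ft, less than the 295 sq ft limit; a current Provisional Waiver is held. But applying paragraphs (j)–(q): (j) applies — a current Provisional Registration is held. (k) is triggered (a current Tier 3 Declaration is held), but is set aside by (l): (l) operates — a home-based business operates on the lot. (m) is engaged (a current General Certificate is held), but is displaced by (n): (n) operates against (m): the lot is in a historic district. (o) is not engaged (the compliance score is 37 points, short of 40 points), so (n) stands. Exception (e) does not apply.
None of the exceptions is available; § 21.4 applies in full.

Yes — Nadia must obtain a building permit.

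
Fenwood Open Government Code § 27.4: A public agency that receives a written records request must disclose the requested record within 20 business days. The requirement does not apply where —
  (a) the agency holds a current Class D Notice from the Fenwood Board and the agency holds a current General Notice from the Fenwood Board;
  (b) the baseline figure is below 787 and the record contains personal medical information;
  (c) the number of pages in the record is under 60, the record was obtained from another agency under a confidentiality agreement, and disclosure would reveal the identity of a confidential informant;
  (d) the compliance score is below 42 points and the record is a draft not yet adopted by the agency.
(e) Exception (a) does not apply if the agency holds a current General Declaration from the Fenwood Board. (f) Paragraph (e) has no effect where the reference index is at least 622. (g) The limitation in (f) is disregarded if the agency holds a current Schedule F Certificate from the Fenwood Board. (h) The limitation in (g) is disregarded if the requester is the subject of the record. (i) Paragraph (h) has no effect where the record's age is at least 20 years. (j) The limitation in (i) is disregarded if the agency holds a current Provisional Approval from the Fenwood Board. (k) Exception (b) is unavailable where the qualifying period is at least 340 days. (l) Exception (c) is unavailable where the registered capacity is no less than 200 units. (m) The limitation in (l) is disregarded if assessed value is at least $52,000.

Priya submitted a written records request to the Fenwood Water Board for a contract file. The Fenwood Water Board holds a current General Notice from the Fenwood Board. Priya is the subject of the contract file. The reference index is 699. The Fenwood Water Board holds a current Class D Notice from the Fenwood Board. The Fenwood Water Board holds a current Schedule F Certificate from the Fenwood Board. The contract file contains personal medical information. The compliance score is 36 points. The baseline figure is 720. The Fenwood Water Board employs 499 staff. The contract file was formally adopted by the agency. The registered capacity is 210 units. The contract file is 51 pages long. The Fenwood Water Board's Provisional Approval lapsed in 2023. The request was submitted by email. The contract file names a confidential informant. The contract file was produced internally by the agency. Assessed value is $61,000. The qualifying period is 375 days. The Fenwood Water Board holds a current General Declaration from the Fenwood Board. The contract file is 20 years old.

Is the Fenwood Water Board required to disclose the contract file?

Exception (a) is satisfied on its face — a current Class D Notice is held; a current General Notice is held. However, paragraphs (e)–(j) must be considered: (e) operates against (a): a current General Declaration is held. (f) would limit (e) — the reference index is 699, meeting the 622 threshold — but (g) sets (f) aside: (g) operates against (f): a current Schedule F Certificate is held. (h) would limit (g) — Priya is the subject of the contract file — but (i) sets (h) aside: (i) is engaged — the record's age is 20 years, meeting the 20 years threshold. (j), which would lift (i), is not triggered — the Provisional Approval is not current. Exception (a) does not apply.
Exception (b) is satisfied on its face — the baseline figure is 720, below the 787 limit; the contract file contains personal medical information. However, paragraph (k) must be considered: (k) operates against (b): the qualifying period is 375 days, meeting the 340 days threshold. Exception (b) does not apply.
Exception (c) does not apply: the contract file was produced internally.
Exception (d) fails — the contract file has been formally adopted.
No exception applies. The general rule governs.

Yes — the Fenwood Water Board must disclose the contract file.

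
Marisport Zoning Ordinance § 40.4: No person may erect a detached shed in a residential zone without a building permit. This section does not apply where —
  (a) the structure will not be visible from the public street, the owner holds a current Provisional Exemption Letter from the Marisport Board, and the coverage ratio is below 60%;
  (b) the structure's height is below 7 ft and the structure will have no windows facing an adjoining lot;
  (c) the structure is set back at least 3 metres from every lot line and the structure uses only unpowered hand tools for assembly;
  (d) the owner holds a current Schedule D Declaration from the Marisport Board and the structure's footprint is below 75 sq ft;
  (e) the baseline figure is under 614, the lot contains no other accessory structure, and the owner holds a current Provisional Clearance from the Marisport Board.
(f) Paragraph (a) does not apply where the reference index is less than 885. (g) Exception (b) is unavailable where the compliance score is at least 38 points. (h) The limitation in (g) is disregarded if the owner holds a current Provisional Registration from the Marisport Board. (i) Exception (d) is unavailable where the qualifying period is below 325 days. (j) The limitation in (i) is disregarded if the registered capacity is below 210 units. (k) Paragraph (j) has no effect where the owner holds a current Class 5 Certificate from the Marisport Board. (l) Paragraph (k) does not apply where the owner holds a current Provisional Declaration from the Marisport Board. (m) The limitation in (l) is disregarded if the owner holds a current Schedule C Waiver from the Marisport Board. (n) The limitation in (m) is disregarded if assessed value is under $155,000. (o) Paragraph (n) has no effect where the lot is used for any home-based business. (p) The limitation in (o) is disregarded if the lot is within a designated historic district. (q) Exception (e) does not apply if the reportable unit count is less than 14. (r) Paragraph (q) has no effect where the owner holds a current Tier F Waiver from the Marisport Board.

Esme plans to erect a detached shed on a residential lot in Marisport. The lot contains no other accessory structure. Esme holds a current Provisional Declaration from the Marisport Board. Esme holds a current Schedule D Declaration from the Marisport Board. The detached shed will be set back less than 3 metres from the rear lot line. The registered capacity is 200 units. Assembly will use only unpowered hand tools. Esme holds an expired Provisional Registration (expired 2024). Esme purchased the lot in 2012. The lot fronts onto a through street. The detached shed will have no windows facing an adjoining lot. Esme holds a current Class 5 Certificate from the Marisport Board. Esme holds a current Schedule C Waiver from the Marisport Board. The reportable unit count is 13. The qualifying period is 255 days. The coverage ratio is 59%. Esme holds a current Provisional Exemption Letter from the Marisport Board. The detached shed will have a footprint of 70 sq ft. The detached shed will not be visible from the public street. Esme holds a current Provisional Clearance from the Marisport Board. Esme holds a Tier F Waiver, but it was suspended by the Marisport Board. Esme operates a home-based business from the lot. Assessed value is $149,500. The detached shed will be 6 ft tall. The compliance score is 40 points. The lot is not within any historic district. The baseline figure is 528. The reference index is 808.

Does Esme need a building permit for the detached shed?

Yes — Esme must obtain a building permit.

All of (a)'s requirements are met (the structure will not be visible from the street; a current Provisional Exemption Letter is held; the coverage ratio is 59%, below the 60% limit). But: (f) operates — the reference index is 808, less than the 885 limit. (a) is therefore removed.
Exception (b) is satisfied on its face — the structure's height is 6 ft, below the 7 ft limit; no windows face an adjoining lot. But: (g) is triggered — the compliance score is 40 points, meeting the 38 points threshold. (h), which would lift (g), is not engaged — there is no Provisional Registration in force. (b) is therefore removed.
Exception (c) requires that the structure is set back at least 3 metres from every lot line; but the rear setback is under 3 m, so (c) is unavailable.
Exception (d): a current Schedule D Declaration is held; the structure's footprint is 70 sq ft, below the 75 sq ft limit — every condition holds. Turning to paragraphs (i)–(p): (i) applies — the qualifying period is 255 days, below the 325 days limit. (j) would limit (i) — the registered capacity is 200 units, below the 210 units limit — but (k) sets (j) aside: (k) applies — a current Class 5 Certificate is held. (l) would limit (k) — a current Provisional Declaration is held — but (m) sets (l) aside: (m) operates against (l): a current Schedule C Waiver is held. (n) would limit (m) — assessed value is $149,500, under the $155,000 limit — but (o) sets (n) aside: (o) is triggered — a home-based business operates on the lot. (p), which would lift (o), does not operate here — the lot is not in a historic district. So (d) is unavailable.
Exception (e): the baseline figure is 528, under the 614 limit; the lot has no other accessory structure; a current Provisional Clearance is held — every condition holds. However, paragraphs (q)–(r) must be considered: (q) is triggered — the reportable unit count is 13, less than the 14 limit. (r), which would lift (q), is not triggered — there is no Tier F Waiver in force. So (e) is unavailable.
No exception is made out. Esme falls within the general rule.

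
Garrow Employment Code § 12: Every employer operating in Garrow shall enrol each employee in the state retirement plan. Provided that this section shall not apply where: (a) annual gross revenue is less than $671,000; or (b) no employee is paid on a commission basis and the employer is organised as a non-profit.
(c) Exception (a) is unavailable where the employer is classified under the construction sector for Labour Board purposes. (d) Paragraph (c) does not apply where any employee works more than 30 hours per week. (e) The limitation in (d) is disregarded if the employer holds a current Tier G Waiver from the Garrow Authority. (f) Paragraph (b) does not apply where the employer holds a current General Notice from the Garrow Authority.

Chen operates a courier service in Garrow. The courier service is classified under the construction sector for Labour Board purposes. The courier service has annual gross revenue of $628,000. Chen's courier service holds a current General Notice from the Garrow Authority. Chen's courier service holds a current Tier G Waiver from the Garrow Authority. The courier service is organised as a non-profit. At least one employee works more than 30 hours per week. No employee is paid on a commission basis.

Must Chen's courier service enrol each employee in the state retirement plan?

All of (a)'s requirements are met (annual gross revenue is $628,000, less than the $671,000 limit). Turning to paragraphs (c)–(e): (c) applies — the courier service is classified under the construction sector. (d) would limit (c) — at least one employee exceeds 30 hours/week — but (e) sets (d) aside: (e) operates — a current Tier G Waiver is held. Exception (a) does not apply.
All of (b)'s requirements are met (no employee is paid on commission; the employer is a non-profit). But: (f) operates against (b): a current General Notice is held. Exception (b) does not apply.
No exception applies. The general rule governs.

Yes — Chen's courier service must enrol each employee in the state retirement plan.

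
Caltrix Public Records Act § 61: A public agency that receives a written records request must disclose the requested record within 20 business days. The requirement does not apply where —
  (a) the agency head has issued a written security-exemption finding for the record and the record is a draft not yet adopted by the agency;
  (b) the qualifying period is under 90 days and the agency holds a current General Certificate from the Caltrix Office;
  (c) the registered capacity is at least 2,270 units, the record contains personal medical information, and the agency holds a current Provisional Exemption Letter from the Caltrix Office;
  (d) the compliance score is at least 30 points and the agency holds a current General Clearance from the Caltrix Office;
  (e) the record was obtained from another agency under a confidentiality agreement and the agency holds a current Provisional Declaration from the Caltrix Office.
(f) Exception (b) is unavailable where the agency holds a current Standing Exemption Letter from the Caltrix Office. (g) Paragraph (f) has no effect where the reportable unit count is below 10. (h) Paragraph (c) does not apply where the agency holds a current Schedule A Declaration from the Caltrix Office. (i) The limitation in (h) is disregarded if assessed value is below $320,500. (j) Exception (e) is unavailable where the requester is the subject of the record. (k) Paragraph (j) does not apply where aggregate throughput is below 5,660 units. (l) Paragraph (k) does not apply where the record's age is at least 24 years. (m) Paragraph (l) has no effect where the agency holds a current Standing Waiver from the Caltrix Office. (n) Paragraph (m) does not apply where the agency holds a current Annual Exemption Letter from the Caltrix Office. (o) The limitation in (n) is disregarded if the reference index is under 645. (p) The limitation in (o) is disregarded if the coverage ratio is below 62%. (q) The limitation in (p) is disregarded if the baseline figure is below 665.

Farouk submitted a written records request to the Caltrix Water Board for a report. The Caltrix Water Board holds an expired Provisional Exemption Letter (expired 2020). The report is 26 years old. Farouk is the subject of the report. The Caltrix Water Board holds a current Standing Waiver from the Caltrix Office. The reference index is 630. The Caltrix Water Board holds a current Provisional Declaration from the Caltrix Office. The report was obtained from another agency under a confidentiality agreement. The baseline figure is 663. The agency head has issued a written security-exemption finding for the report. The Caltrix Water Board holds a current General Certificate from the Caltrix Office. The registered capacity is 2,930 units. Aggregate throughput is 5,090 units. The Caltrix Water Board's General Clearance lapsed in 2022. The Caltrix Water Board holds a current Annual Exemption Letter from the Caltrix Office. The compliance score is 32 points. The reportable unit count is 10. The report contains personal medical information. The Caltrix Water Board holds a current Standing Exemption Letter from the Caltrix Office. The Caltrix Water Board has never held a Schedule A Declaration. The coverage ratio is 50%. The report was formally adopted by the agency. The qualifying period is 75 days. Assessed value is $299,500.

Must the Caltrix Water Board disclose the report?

No — exception (e) applies; the Caltrix Water Board is not required to disclose the report.

Exception (a) fails — the report has been formally adopted.
Exception (b)'s conditions are all satisfied: the qualifying period is 75 days, under the 90 days limit; a current General Certificate is held. But: (f) applies — a current Standing Exemption Letter is held. (g) is not triggered (the reportable unit count is 10, not below 10), so (f) stands. Exception (b) does not apply.
Exception (c) does not apply: the Provisional Exemption Letter is not current.
Exception (d) does not apply: the General Clearance is not current.
Exception (e): the report was obtained under a confidentiality agreement; a current Provisional Declaration is held — every condition holds. Applying paragraphs (j)–(q): (j) is engaged (Farouk is the subject of the report), but yields to (k): (k) operates against (j): aggregate throughput is 5,090 units, below the 5,660 units limit. (l) would limit (k) — the record's age is 26 years, meeting the 24 years threshold — but (m) sets (l) aside: (m) is triggered — a current Standing Waiver is held. (n) operates (a current Annual Exemption Letter is held), but is set aside by (o): (o) is triggered — the reference index is 630, under the 645 limit. (p) would limit (o) — the coverage ratio is 50%, below the 62% limit — but (q) sets (p) aside: (q) applies — the baseline figure is 663, below the 665 limit. (e) remains available.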